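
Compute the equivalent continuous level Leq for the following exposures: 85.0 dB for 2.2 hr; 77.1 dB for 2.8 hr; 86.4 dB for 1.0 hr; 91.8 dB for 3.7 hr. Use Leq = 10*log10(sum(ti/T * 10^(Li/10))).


T_total = 2.2 + 2.8 + 1.0 + 3.7 = 9.7 hr
(2.2/9.7) * 10^(85.0/10) = 7.17218e+07
(2.8/9.7) * 10^(77.1/10) = 1.48042e+07
(1.0/9.7) * 10^(86.4/10) = 4.50016e+07
(3.7/9.7) * 10^(91.8/10) = 5.77338e+08
Sum = 7.17218e+07 + 1.48042e+07 + 4.50016e+07 + 5.77338e+08 = 7.08866e+08
Leq = 10*log10(7.08866e+08) = 88.506 dB


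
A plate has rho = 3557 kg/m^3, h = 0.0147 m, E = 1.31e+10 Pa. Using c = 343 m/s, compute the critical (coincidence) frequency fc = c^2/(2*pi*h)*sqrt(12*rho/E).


12*rho/E = 12*3557/1.31e+10 = 3.25832e-06
sqrt(12*rho/E) = sqrt(3.25832e-06) = 0.00180508
c^2/(2*pi*h) = 343^2/(2*pi*0.0147) = 1.27377e+06
fc = 1.27377e+06 * 0.00180508 = 2299.3 Hz


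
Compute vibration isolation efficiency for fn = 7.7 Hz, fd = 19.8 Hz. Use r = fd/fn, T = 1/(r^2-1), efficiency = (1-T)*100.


r = 19.8 / 7.7 = 2.57143
r^2 - 1 = 2.57143^2 - 1 = 5.61225
T = 1/5.61225 = 0.178182
Efficiency = (1 - 0.178182)*100 = 82.182 %


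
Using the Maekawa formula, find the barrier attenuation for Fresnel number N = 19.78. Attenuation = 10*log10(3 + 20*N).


3 + 20*N = 3 + 20*19.78 = 398.6
Att = 10*log10(398.6) = 26.005 dB


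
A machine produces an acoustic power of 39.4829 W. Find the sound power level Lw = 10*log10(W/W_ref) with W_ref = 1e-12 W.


W / W_ref = 39.4829 / 1e-12 = 3.94829e+13
Lw = 10 * log10(3.94829e+13) = 135.96 dB


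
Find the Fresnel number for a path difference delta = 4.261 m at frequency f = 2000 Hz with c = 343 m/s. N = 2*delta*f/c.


N = 2*delta*f/c = 2*delta/lambda, where lambda = c/f
lambda = 343 / 2000 = 0.1715 m
N = 2 * 4.261 / 0.1715 = 49.691


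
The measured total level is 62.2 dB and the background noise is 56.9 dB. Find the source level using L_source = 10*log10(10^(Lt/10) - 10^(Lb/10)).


10^(62.2/10) = 1.65959e+06
10^(56.9/10) = 489779
Difference = 1.65959e+06 - 489779 = 1.16981e+06
L_source = 10*log10(1.16981e+06) = 60.681 dB


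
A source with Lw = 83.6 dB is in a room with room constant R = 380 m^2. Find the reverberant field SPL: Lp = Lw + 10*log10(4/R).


4/R = 4/380 = 0.0105263
Lp = 83.6 + 10*log10(0.0105263) = 63.823 dB


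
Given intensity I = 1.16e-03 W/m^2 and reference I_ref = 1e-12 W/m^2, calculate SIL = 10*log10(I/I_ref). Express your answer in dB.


I / I_ref = 1.16e-03 / 1e-12 = 1.16e+09
SIL = 10 * log10(1.16e+09) = 90.645 dB


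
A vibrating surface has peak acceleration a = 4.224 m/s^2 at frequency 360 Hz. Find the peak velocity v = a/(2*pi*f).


omega = 2*pi*f = 2*pi*360 = 2261.95 rad/s
v = a / omega = 4.224 / 2261.95 = 0.0018674 m/s


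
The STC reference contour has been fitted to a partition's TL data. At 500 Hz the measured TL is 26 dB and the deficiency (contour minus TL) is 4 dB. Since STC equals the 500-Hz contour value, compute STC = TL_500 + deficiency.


By ASTM E413, STC = value of the fitted reference contour at 500 Hz.
Contour value at 500 Hz = TL_500 + deficiency = 26 + 4 = 30
STC = 30


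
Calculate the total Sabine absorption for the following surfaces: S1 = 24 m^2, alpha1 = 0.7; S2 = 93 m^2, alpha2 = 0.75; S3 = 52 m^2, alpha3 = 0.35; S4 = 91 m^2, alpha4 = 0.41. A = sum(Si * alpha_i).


24 * 0.7 = 16.8
93 * 0.75 = 69.75
52 * 0.35 = 18.2
91 * 0.41 = 37.31
A_total = 16.8 + 69.75 + 18.2 + 37.31 = 142.06 m^2


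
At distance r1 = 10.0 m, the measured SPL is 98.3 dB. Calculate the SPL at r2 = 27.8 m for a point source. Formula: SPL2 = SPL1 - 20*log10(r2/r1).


r2/r1 = 27.8/10.0 = 2.78
Correction = 20*log10(2.78) = 8.8809 dB
SPL2 = 98.3 - 8.8809 = 89.419 dB


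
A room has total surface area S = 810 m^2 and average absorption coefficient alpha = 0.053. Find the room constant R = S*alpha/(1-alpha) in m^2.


R = 810 * 0.053 / (1 - 0.053) = 45.333 m^2


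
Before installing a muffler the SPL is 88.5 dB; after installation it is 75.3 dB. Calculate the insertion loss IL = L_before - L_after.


Insertion loss = SPL without muffler - SPL with muffler
IL = 88.5 - 75.3 = 13.2 dB


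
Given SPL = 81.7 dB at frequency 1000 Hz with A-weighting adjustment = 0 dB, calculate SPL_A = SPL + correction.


A-weighting table: 1000 Hz -> 0 dB correction
SPL_A = SPL + correction = 81.7 + (0) = 81.7 dBA


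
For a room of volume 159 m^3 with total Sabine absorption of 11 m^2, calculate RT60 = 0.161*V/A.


RT60 = 0.161 * 159 / 11 = 2.3272 s


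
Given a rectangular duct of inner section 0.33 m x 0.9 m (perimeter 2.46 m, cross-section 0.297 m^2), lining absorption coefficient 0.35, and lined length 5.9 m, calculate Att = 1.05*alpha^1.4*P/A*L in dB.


alpha^1.4 = 0.35^1.4 = 0.229983
Attenuation rate = 1.05 * alpha^1.4 * P / A
= 1.05 * 0.229983 * 2.46 / 0.297 = 2.00016 dB/m
Total Att = 2.00016 * 5.9 = 11.801 dB


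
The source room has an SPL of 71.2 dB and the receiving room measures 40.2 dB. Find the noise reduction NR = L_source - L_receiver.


NR = L_source - L_receiver (difference between source and receiving room levels)
NR = 71.2 - 40.2 = 31 dB


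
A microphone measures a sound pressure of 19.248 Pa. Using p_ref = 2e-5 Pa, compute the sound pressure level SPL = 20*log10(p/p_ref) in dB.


p / p_ref = 19.248 / 2e-5 = 962400
SPL = 20 * log10(962400) = 119.67 dB


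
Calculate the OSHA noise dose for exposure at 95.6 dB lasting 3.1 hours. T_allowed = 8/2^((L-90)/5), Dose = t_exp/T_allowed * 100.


T_allowed = 8 / 2^((95.6 - 90)/5) = 3.68075 hr
Dose = 3.1 / 3.68075 * 100 = 84.222 %


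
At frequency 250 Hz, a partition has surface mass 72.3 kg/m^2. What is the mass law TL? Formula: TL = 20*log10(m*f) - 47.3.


m * f = 72.3 * 250 = 18075
20*log10(18075) = 85.1416 dB
TL = 85.1416 - 47.3 = 37.842 dB


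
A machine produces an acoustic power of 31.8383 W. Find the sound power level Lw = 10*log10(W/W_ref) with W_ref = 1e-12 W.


W / W_ref = 31.8383 / 1e-12 = 3.18383e+13
Lw = 10 * log10(3.18383e+13) = 135.03 dB


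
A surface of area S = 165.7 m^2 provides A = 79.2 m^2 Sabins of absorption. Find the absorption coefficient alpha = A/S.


Absorption coefficient = absorbed power / incident power
alpha = A / S = 79.2 / 165.7 = 0.47797


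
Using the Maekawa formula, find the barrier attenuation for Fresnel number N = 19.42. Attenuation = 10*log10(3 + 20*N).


3 + 20*N = 3 + 20*19.42 = 391.4
Att = 10*log10(391.4) = 25.926 dB


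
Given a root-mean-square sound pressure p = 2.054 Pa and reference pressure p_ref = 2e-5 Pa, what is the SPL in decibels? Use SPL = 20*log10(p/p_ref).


p / p_ref = 2.054 / 2e-5 = 102700
SPL = 20 * log10(102700) = 100.23 dB


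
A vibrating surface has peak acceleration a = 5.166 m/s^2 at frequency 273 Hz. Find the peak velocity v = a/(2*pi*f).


omega = 2*pi*f = 2*pi*273 = 1715.31 rad/s
v = a / omega = 5.166 / 1715.31 = 0.0030117 m/s


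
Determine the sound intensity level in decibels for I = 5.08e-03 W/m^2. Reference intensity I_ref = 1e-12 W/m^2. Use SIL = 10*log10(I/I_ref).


I / I_ref = 5.08e-03 / 1e-12 = 5.08e+09
SIL = 10 * log10(5.08e+09) = 97.059 dB


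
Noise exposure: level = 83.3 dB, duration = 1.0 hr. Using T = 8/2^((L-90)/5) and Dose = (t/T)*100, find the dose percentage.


T_allowed = 8 / 2^((83.3 - 90)/5) = 20.2521 hr
Dose = 1.0 / 20.2521 * 100 = 4.9378 %


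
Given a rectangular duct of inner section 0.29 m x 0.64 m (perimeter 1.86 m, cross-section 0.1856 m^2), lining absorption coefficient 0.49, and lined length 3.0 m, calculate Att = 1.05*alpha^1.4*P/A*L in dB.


alpha^1.4 = 0.49^1.4 = 0.368362
Attenuation rate = 1.05 * alpha^1.4 * P / A
= 1.05 * 0.368362 * 1.86 / 0.1856 = 3.87614 dB/m
Total Att = 3.87614 * 3.0 = 11.628 dB


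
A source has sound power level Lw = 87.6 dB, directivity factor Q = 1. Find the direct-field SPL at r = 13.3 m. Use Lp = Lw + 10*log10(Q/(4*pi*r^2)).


4*pi*r^2 = 4*pi*13.3^2 = 2222.87 m^2
Q / (4*pi*r^2) = 1 / 2222.87 = 0.000449869
Lp = 87.6 + 10*log10(0.000449869) = 54.131 dB


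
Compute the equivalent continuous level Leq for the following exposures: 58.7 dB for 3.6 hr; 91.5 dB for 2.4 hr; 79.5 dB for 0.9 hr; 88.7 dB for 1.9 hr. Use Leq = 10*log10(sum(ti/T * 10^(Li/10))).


T_total = 3.6 + 2.4 + 0.9 + 1.9 = 8.8 hr
(3.6/8.8) * 10^(58.7/10) = 303263
(2.4/8.8) * 10^(91.5/10) = 3.85238e+08
(0.9/8.8) * 10^(79.5/10) = 9.11507e+06
(1.9/8.8) * 10^(88.7/10) = 1.60056e+08
Sum = 303263 + 3.85238e+08 + 9.11507e+06 + 1.60056e+08 = 5.54712e+08
Leq = 10*log10(5.54712e+08) = 87.441 dB


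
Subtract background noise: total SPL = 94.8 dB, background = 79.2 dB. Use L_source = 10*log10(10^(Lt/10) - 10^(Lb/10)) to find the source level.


10^(94.8/10) = 3.01995e+09
10^(79.2/10) = 8.31764e+07
Difference = 3.01995e+09 - 8.31764e+07 = 2.93677e+09
L_source = 10*log10(2.93677e+09) = 94.679 dB


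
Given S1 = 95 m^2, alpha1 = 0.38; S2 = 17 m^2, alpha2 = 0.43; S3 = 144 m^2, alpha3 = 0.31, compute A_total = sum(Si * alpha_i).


95 * 0.38 = 36.1
17 * 0.43 = 7.31
144 * 0.31 = 44.64
A_total = 36.1 + 7.31 + 44.64 = 88.05 m^2


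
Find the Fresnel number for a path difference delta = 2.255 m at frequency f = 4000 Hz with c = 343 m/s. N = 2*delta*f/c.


N = 2*delta*f/c = 2*delta/lambda, where lambda = c/f
lambda = 343 / 4000 = 0.08575 m
N = 2 * 2.255 / 0.08575 = 52.595


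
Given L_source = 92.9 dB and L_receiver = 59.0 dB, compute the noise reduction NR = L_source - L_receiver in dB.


NR = L_source - L_receiver (difference between source and receiving room levels)
NR = 92.9 - 59.0 = 33.9 dB


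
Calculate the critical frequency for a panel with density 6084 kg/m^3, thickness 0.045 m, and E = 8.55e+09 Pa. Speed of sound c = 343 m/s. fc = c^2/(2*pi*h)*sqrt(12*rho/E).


12*rho/E = 12*6084/8.55e+09 = 8.53895e-06
sqrt(12*rho/E) = sqrt(8.53895e-06) = 0.00292215
c^2/(2*pi*h) = 343^2/(2*pi*0.045) = 416098
fc = 416098 * 0.00292215 = 1215.9 Hz


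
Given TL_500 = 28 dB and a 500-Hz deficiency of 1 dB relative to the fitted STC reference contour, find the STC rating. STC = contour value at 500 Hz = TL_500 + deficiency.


By ASTM E413, STC = value of the fitted reference contour at 500 Hz.
Contour value at 500 Hz = TL_500 + deficiency = 28 + 1 = 29
STC = 29


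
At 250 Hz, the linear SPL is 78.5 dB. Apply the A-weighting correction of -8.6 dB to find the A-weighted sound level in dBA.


A-weighting table: 250 Hz -> -8.6 dB correction
SPL_A = SPL + correction = 78.5 + (-8.6) = 69.9 dBA


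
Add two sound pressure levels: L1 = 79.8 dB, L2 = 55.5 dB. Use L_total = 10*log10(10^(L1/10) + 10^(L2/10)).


10^(79.8/10) = 9.54993e+07
10^(55.5/10) = 354813
Sum = 9.54993e+07 + 354813 = 9.58541e+07
L_total = 10*log10(9.58541e+07) = 79.816 dB


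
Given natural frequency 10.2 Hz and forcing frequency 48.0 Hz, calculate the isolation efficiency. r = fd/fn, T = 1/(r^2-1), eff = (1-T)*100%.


r = 48.0 / 10.2 = 4.70588
r^2 - 1 = 4.70588^2 - 1 = 21.1453
T = 1/21.1453 = 0.0472918
Efficiency = (1 - 0.0472918)*100 = 95.271 %


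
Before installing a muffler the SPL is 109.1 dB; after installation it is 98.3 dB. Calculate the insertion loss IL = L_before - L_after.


Insertion loss = SPL without muffler - SPL with muffler
IL = 109.1 - 98.3 = 10.8 dB


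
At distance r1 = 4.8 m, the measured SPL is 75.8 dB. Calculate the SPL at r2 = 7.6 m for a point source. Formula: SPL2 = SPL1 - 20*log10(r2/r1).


r2/r1 = 7.6/4.8 = 1.58333
Correction = 20*log10(1.58333) = 3.99143 dB
SPL2 = 75.8 - 3.99143 = 71.809 dB


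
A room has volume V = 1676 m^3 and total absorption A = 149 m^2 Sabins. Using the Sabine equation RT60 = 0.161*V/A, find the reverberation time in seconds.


RT60 = 0.161 * 1676 / 149 = 1.811 s


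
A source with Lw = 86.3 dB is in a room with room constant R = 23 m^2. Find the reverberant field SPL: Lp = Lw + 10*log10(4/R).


4/R = 4/23 = 0.173913
Lp = 86.3 + 10*log10(0.173913) = 78.703 dB


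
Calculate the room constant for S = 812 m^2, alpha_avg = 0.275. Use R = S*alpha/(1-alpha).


R = 812 * 0.275 / (1 - 0.275) = 308 m^2


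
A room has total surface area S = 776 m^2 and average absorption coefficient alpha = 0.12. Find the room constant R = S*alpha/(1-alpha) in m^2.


R = 776 * 0.12 / (1 - 0.12) = 105.82 m^2


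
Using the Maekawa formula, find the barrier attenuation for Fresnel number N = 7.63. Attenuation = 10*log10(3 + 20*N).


3 + 20*N = 3 + 20*7.63 = 155.6
Att = 10*log10(155.6) = 21.92 dB


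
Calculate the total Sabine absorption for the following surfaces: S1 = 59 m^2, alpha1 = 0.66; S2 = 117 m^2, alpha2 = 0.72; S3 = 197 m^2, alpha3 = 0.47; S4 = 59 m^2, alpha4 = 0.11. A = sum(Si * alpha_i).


59 * 0.66 = 38.94
117 * 0.72 = 84.24
197 * 0.47 = 92.59
59 * 0.11 = 6.49
A_total = 38.94 + 84.24 + 92.59 + 6.49 = 222.26 m^2


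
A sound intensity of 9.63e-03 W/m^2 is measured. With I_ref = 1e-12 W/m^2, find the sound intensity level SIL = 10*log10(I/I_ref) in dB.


I / I_ref = 9.63e-03 / 1e-12 = 9.63e+09
SIL = 10 * log10(9.63e+09) = 99.836 dB


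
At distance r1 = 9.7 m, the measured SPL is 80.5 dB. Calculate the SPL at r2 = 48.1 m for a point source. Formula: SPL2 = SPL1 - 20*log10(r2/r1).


r2/r1 = 48.1/9.7 = 4.95876
Correction = 20*log10(4.95876) = 13.9075 dB
SPL2 = 80.5 - 13.9075 = 66.593 dB


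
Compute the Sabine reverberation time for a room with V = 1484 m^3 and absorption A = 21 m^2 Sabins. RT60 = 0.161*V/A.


RT60 = 0.161 * 1484 / 21 = 11.377 s


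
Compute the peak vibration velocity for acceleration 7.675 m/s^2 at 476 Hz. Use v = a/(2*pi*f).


omega = 2*pi*f = 2*pi*476 = 2990.8 rad/s
v = a / omega = 7.675 / 2990.8 = 0.0025662 m/s


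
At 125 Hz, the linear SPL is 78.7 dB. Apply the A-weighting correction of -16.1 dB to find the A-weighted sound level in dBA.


A-weighting table: 125 Hz -> -16.1 dB correction
SPL_A = SPL + correction = 78.7 + (-16.1) = 62.6 dBA


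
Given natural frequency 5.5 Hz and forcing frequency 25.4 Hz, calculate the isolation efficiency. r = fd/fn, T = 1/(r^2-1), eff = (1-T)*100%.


r = 25.4 / 5.5 = 4.61818
r^2 - 1 = 4.61818^2 - 1 = 20.3276
T = 1/20.3276 = 0.0491942
Efficiency = (1 - 0.0491942)*100 = 95.081 %


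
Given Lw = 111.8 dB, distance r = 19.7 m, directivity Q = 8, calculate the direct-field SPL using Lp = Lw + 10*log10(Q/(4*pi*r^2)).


4*pi*r^2 = 4*pi*19.7^2 = 4876.88 m^2
Q / (4*pi*r^2) = 8 / 4876.88 = 0.00164039
Lp = 111.8 + 10*log10(0.00164039) = 83.949 dB


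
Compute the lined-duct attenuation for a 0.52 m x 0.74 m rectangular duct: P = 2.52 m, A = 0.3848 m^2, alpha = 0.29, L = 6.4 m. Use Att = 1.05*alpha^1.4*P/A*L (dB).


alpha^1.4 = 0.29^1.4 = 0.176749
Attenuation rate = 1.05 * alpha^1.4 * P / A
= 1.05 * 0.176749 * 2.52 / 0.3848 = 1.21538 dB/m
Total Att = 1.21538 * 6.4 = 7.7784 dB


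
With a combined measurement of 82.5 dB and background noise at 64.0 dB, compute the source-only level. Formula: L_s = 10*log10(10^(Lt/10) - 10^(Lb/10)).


10^(82.5/10) = 1.77828e+08
10^(64.0/10) = 2.51189e+06
Difference = 1.77828e+08 - 2.51189e+06 = 1.75316e+08
L_source = 10*log10(1.75316e+08) = 82.438 dB


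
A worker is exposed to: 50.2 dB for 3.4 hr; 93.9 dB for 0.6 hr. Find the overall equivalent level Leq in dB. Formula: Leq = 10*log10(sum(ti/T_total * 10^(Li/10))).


T_total = 3.4 + 0.6 = 4.0 hr
(3.4/4.0) * 10^(50.2/10) = 89005.9
(0.6/4.0) * 10^(93.9/10) = 3.68206e+08
Sum = 89005.9 + 3.68206e+08 = 3.68295e+08
Leq = 10*log10(3.68295e+08) = 85.662 dB


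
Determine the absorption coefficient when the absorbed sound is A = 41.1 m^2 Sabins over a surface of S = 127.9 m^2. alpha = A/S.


Absorption coefficient = absorbed power / incident power
alpha = A / S = 41.1 / 127.9 = 0.32134


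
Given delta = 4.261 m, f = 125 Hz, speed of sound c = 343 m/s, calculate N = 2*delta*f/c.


N = 2*delta*f/c = 2*delta/lambda, where lambda = c/f
lambda = 343 / 125 = 2.744 m
N = 2 * 4.261 / 2.744 = 3.1057


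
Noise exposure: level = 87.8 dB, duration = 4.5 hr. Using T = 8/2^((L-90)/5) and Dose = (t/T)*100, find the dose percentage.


T_allowed = 8 / 2^((87.8 - 90)/5) = 10.8528 hr
Dose = 4.5 / 10.8528 * 100 = 41.464 %


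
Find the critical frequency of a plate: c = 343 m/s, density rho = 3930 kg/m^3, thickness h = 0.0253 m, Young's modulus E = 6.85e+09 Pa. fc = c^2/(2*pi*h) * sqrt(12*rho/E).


12*rho/E = 12*3930/6.85e+09 = 6.88467e-06
sqrt(12*rho/E) = sqrt(6.88467e-06) = 0.00262387
c^2/(2*pi*h) = 343^2/(2*pi*0.0253) = 740096
fc = 740096 * 0.00262387 = 1941.9 Hz


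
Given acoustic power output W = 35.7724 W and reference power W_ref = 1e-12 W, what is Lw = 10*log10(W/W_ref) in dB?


W / W_ref = 35.7724 / 1e-12 = 3.57724e+13
Lw = 10 * log10(3.57724e+13) = 135.54 dB


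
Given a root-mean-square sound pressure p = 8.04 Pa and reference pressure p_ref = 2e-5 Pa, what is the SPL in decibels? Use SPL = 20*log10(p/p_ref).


p / p_ref = 8.04 / 2e-5 = 402000
SPL = 20 * log10(402000) = 112.08 dB


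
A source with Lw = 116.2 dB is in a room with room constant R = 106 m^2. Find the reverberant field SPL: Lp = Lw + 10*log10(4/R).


4/R = 4/106 = 0.0377358
Lp = 116.2 + 10*log10(0.0377358) = 101.97 dB


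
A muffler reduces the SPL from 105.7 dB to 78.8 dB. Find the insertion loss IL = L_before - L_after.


Insertion loss = SPL without muffler - SPL with muffler
IL = 105.7 - 78.8 = 26.9 dB


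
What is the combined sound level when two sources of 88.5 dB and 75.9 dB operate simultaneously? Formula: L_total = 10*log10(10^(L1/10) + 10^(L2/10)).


10^(88.5/10) = 7.07946e+08
10^(75.9/10) = 3.89045e+07
Sum = 7.07946e+08 + 3.89045e+07 = 7.4685e+08
L_total = 10*log10(7.4685e+08) = 88.732 dB


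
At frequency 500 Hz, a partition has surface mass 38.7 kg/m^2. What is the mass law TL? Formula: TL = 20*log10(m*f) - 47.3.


m * f = 38.7 * 500 = 19350
20*log10(19350) = 85.7336 dB
TL = 85.7336 - 47.3 = 38.434 dB


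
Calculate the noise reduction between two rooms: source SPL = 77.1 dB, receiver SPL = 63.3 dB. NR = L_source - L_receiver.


NR = L_source - L_receiver (difference between source and receiving room levels)
NR = 77.1 - 63.3 = 13.8 dB


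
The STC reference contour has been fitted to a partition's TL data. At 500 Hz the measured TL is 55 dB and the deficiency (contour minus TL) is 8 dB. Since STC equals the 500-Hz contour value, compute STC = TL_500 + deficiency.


By ASTM E413, STC = value of the fitted reference contour at 500 Hz.
Contour value at 500 Hz = TL_500 + deficiency = 55 + 8 = 63
STC = 63


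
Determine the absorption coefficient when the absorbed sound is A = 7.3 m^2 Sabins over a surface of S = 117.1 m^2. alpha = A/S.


Absorption coefficient = absorbed power / incident power
alpha = A / S = 7.3 / 117.1 = 0.06234


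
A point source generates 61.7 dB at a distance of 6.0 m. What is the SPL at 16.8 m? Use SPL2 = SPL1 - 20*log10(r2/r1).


r2/r1 = 16.8/6.0 = 2.8
Correction = 20*log10(2.8) = 8.94316 dB
SPL2 = 61.7 - 8.94316 = 52.757 dB


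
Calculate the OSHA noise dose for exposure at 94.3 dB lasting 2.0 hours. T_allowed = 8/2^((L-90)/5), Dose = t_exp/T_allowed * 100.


T_allowed = 8 / 2^((94.3 - 90)/5) = 4.40762 hr
Dose = 2.0 / 4.40762 * 100 = 45.376 %


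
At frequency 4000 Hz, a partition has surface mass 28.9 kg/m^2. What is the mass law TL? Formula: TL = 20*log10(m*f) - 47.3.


m * f = 28.9 * 4000 = 115600
20*log10(115600) = 101.259 dB
TL = 101.259 - 47.3 = 53.959 dB


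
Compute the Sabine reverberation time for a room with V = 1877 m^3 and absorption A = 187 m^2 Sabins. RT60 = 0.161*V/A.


RT60 = 0.161 * 1877 / 187 = 1.616 s


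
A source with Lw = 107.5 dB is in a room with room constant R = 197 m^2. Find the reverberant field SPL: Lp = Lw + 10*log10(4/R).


4/R = 4/197 = 0.0203046
Lp = 107.5 + 10*log10(0.0203046) = 90.576 dB


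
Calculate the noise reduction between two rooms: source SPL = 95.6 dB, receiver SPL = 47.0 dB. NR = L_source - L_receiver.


NR = L_source - L_receiver (difference between source and receiving room levels)
NR = 95.6 - 47.0 = 48.6 dB


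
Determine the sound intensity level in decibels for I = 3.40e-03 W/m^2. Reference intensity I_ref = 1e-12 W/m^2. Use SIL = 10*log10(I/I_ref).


I / I_ref = 3.40e-03 / 1e-12 = 3.4e+09
SIL = 10 * log10(3.4e+09) = 95.315 dB


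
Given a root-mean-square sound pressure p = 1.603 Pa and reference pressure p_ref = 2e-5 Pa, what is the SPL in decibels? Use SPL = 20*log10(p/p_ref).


p / p_ref = 1.603 / 2e-5 = 80150
SPL = 20 * log10(80150) = 98.078 dB


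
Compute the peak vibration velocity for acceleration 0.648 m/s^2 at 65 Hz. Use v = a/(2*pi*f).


omega = 2*pi*f = 2*pi*65 = 408.407 rad/s
v = a / omega = 0.648 / 408.407 = 0.0015867 m/s


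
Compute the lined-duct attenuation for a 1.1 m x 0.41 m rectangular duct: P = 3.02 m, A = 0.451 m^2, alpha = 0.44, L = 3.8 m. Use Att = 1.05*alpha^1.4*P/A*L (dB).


alpha^1.4 = 0.44^1.4 = 0.316835
Attenuation rate = 1.05 * alpha^1.4 * P / A
= 1.05 * 0.316835 * 3.02 / 0.451 = 2.22768 dB/m
Total Att = 2.22768 * 3.8 = 8.4652 dB


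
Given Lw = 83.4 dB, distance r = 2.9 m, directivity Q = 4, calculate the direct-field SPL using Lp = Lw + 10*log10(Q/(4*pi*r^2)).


4*pi*r^2 = 4*pi*2.9^2 = 105.683 m^2
Q / (4*pi*r^2) = 4 / 105.683 = 0.037849
Lp = 83.4 + 10*log10(0.037849) = 69.181 dB


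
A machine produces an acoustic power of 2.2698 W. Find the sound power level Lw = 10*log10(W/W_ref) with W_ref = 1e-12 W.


W / W_ref = 2.2698 / 1e-12 = 2.2698e+12
Lw = 10 * log10(2.2698e+12) = 123.56 dB


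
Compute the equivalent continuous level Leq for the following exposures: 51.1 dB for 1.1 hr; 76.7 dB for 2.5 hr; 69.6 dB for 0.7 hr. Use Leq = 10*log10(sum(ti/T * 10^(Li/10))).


T_total = 1.1 + 2.5 + 0.7 = 4.3 hr
(1.1/4.3) * 10^(51.1/10) = 32955.2
(2.5/4.3) * 10^(76.7/10) = 2.71939e+07
(0.7/4.3) * 10^(69.6/10) = 1.48467e+06
Sum = 32955.2 + 2.71939e+07 + 1.48467e+06 = 2.87115e+07
Leq = 10*log10(2.87115e+07) = 74.581 dB


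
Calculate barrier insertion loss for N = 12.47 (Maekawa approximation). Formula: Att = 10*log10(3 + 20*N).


3 + 20*N = 3 + 20*12.47 = 252.4
Att = 10*log10(252.4) = 24.021 dB


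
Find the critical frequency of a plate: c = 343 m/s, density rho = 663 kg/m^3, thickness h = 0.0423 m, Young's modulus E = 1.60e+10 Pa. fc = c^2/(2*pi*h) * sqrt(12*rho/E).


12*rho/E = 12*663/1.60e+10 = 4.9725e-07
sqrt(12*rho/E) = sqrt(4.9725e-07) = 0.00070516
c^2/(2*pi*h) = 343^2/(2*pi*0.0423) = 442658
fc = 442658 * 0.00070516 = 312.14 Hz


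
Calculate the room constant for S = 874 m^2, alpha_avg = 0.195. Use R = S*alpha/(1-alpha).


R = 874 * 0.195 / (1 - 0.195) = 211.71 m^2


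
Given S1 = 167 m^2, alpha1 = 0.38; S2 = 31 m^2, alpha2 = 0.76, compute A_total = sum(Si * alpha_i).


167 * 0.38 = 63.46
31 * 0.76 = 23.56
A_total = 63.46 + 23.56 = 87.02 m^2


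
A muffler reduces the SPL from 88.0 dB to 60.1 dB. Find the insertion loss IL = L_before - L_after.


Insertion loss = SPL without muffler - SPL with muffler
IL = 88.0 - 60.1 = 27.9 dB


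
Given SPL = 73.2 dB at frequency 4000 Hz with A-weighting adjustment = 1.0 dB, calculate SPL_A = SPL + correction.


A-weighting table: 4000 Hz -> 1.0 dB correction
SPL_A = SPL + correction = 73.2 + (1.0) = 74.2 dBA


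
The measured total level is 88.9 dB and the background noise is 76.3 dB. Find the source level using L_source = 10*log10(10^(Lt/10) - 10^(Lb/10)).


10^(88.9/10) = 7.76247e+08
10^(76.3/10) = 4.2658e+07
Difference = 7.76247e+08 - 4.2658e+07 = 7.33589e+08
L_source = 10*log10(7.33589e+08) = 88.655 dB


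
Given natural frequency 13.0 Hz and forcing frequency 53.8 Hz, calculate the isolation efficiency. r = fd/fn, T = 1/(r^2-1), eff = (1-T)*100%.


r = 53.8 / 13.0 = 4.13846
r^2 - 1 = 4.13846^2 - 1 = 16.1269
T = 1/16.1269 = 0.0620082
Efficiency = (1 - 0.0620082)*100 = 93.799 %


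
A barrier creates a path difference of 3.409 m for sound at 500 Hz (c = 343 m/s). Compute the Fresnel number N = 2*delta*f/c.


N = 2*delta*f/c = 2*delta/lambda, where lambda = c/f
lambda = 343 / 500 = 0.686 m
N = 2 * 3.409 / 0.686 = 9.9388


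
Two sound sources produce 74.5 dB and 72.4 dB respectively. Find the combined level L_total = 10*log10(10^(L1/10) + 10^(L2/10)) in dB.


10^(74.5/10) = 2.81838e+07
10^(72.4/10) = 1.7378e+07
Sum = 2.81838e+07 + 1.7378e+07 = 4.55618e+07
L_total = 10*log10(4.55618e+07) = 76.586 dB


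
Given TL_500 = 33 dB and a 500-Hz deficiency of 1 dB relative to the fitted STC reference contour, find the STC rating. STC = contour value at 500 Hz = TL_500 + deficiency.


By ASTM E413, STC = value of the fitted reference contour at 500 Hz.
Contour value at 500 Hz = TL_500 + deficiency = 33 + 1 = 34
STC = 34


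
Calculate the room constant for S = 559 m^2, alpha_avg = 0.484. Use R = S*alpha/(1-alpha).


R = 559 * 0.484 / (1 - 0.484) = 524.33 m^2


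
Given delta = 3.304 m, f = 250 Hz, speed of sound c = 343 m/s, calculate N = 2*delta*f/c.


N = 2*delta*f/c = 2*delta/lambda, where lambda = c/f
lambda = 343 / 250 = 1.372 m
N = 2 * 3.304 / 1.372 = 4.8163


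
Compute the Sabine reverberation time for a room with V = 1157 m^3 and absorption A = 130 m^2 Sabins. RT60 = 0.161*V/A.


RT60 = 0.161 * 1157 / 130 = 1.4329 s


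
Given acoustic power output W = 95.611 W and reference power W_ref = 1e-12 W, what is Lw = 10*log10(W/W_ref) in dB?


W / W_ref = 95.611 / 1e-12 = 9.5611e+13
Lw = 10 * log10(9.5611e+13) = 139.81 dB


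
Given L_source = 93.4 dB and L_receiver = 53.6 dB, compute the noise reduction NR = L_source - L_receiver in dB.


NR = L_source - L_receiver (difference between source and receiving room levels)
NR = 93.4 - 53.6 = 39.8 dB


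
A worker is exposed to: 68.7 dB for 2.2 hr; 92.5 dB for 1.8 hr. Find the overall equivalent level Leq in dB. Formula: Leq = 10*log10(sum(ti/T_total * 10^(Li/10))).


T_total = 2.2 + 1.8 = 4.0 hr
(2.2/4.0) * 10^(68.7/10) = 4.07721e+06
(1.8/4.0) * 10^(92.5/10) = 8.00226e+08
Sum = 4.07721e+06 + 8.00226e+08 = 8.04303e+08
Leq = 10*log10(8.04303e+08) = 89.054 dB


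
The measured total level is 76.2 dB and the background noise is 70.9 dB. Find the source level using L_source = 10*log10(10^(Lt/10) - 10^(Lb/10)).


10^(76.2/10) = 4.16869e+07
10^(70.9/10) = 1.23027e+07
Difference = 4.16869e+07 - 1.23027e+07 = 2.93842e+07
L_source = 10*log10(2.93842e+07) = 74.681 dB


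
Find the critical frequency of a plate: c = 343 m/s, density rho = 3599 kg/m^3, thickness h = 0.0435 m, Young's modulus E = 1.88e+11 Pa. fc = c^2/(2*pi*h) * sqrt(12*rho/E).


12*rho/E = 12*3599/1.88e+11 = 2.29723e-07
sqrt(12*rho/E) = sqrt(2.29723e-07) = 0.000479294
c^2/(2*pi*h) = 343^2/(2*pi*0.0435) = 430446
fc = 430446 * 0.000479294 = 206.31 Hz


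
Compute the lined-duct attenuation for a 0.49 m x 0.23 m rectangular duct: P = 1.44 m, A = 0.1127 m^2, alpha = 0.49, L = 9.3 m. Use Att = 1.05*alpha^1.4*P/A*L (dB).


alpha^1.4 = 0.49^1.4 = 0.368362
Attenuation rate = 1.05 * alpha^1.4 * P / A
= 1.05 * 0.368362 * 1.44 / 0.1127 = 4.942 dB/m
Total Att = 4.942 * 9.3 = 45.961 dB


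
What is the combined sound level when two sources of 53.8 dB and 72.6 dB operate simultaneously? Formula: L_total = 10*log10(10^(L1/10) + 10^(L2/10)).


10^(53.8/10) = 239883
10^(72.6/10) = 1.8197e+07
Sum = 239883 + 1.8197e+07 = 1.84369e+07
L_total = 10*log10(1.84369e+07) = 72.657 dB


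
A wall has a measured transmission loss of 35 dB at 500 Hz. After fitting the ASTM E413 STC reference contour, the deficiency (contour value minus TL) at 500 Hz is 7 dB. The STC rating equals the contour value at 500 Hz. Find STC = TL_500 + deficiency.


By ASTM E413, STC = value of the fitted reference contour at 500 Hz.
Contour value at 500 Hz = TL_500 + deficiency = 35 + 7 = 42
STC = 42


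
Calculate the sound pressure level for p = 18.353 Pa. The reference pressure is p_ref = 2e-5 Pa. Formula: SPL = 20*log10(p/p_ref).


p / p_ref = 18.353 / 2e-5 = 917650
SPL = 20 * log10(917650) = 119.25 dB


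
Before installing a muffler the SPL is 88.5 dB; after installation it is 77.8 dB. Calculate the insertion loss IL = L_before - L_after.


Insertion loss = SPL without muffler - SPL with muffler
IL = 88.5 - 77.8 = 10.7 dB


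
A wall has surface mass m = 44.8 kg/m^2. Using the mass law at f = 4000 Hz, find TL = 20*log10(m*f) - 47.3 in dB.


m * f = 44.8 * 4000 = 179200
20*log10(179200) = 105.067 dB
TL = 105.067 - 47.3 = 57.767 dB


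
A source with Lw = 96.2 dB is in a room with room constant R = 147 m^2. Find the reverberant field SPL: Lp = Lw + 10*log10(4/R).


4/R = 4/147 = 0.0272109
Lp = 96.2 + 10*log10(0.0272109) = 80.547 dB


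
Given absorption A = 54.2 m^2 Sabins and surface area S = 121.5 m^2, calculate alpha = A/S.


Absorption coefficient = absorbed power / incident power
alpha = A / S = 54.2 / 121.5 = 0.44609


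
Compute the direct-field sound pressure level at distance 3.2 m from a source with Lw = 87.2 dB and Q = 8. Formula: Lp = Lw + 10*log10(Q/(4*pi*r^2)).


4*pi*r^2 = 4*pi*3.2^2 = 128.68 m^2
Q / (4*pi*r^2) = 8 / 128.68 = 0.0621697
Lp = 87.2 + 10*log10(0.0621697) = 75.136 dB


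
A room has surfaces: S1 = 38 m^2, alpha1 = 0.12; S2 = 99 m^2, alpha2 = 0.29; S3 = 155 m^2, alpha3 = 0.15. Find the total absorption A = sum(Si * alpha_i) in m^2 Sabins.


38 * 0.12 = 4.56
99 * 0.29 = 28.71
155 * 0.15 = 23.25
A_total = 4.56 + 28.71 + 23.25 = 56.52 m^2


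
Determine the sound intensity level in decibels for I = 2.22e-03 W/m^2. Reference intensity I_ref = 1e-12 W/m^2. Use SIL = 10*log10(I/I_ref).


I / I_ref = 2.22e-03 / 1e-12 = 2.22e+09
SIL = 10 * log10(2.22e+09) = 93.464 dB


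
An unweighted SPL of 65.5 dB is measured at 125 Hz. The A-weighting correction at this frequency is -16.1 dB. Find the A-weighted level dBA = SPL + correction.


A-weighting table: 125 Hz -> -16.1 dB correction
SPL_A = SPL + correction = 65.5 + (-16.1) = 49.4 dBA


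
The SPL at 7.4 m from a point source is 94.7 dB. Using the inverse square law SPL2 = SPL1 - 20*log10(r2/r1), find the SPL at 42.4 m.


r2/r1 = 42.4/7.4 = 5.72973
Correction = 20*log10(5.72973) = 15.1627 dB
SPL2 = 94.7 - 15.1627 = 79.537 dB


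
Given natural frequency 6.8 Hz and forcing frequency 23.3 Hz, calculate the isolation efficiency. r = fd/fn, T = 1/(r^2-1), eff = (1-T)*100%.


r = 23.3 / 6.8 = 3.42647
r^2 - 1 = 3.42647^2 - 1 = 10.7407
T = 1/10.7407 = 0.0931038
Efficiency = (1 - 0.0931038)*100 = 90.69 %


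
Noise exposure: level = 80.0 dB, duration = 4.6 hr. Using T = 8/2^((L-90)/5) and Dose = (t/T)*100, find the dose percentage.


T_allowed = 8 / 2^((80.0 - 90)/5) = 32 hr
Dose = 4.6 / 32 * 100 = 14.375 %


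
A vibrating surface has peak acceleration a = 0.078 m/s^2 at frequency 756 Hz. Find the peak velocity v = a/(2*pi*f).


omega = 2*pi*f = 2*pi*756 = 4750.09 rad/s
v = a / omega = 0.078 / 4750.09 = 1.6421e-05 m/s


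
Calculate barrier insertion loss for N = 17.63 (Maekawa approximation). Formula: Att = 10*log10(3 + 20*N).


3 + 20*N = 3 + 20*17.63 = 355.6
Att = 10*log10(355.6) = 25.51 dB


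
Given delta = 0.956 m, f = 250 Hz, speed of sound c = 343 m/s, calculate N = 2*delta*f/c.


N = 2*delta*f/c = 2*delta/lambda, where lambda = c/f
lambda = 343 / 250 = 1.372 m
N = 2 * 0.956 / 1.372 = 1.3936


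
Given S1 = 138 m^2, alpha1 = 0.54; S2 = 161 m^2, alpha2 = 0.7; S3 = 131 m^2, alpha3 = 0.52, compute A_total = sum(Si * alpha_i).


138 * 0.54 = 74.52
161 * 0.7 = 112.7
131 * 0.52 = 68.12
A_total = 74.52 + 112.7 + 68.12 = 255.34 m^2


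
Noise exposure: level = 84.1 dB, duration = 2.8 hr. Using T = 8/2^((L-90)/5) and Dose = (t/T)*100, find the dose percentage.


T_allowed = 8 / 2^((84.1 - 90)/5) = 18.1261 hr
Dose = 2.8 / 18.1261 * 100 = 15.447 %


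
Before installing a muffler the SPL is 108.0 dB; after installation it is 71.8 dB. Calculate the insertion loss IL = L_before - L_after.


Insertion loss = SPL without muffler - SPL with muffler
IL = 108.0 - 71.8 = 36.2 dB


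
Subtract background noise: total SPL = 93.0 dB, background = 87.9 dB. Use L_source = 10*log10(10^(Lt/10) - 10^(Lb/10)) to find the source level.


10^(93.0/10) = 1.99526e+09
10^(87.9/10) = 6.16595e+08
Difference = 1.99526e+09 - 6.16595e+08 = 1.37866e+09
L_source = 10*log10(1.37866e+09) = 91.395 dB


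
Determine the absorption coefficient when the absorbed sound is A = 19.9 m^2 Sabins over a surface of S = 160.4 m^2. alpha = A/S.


Absorption coefficient = absorbed power / incident power
alpha = A / S = 19.9 / 160.4 = 0.12406


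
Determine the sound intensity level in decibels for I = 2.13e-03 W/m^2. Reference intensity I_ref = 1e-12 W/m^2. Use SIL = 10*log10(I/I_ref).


I / I_ref = 2.13e-03 / 1e-12 = 2.13e+09
SIL = 10 * log10(2.13e+09) = 93.284 dB


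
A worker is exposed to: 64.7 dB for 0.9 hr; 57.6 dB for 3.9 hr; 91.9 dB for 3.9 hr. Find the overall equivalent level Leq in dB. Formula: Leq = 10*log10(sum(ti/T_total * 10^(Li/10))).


T_total = 0.9 + 3.9 + 3.9 = 8.7 hr
(0.9/8.7) * 10^(64.7/10) = 305298
(3.9/8.7) * 10^(57.6/10) = 257956
(3.9/8.7) * 10^(91.9/10) = 6.94297e+08
Sum = 305298 + 257956 + 6.94297e+08 = 6.9486e+08
Leq = 10*log10(6.9486e+08) = 88.419 dB


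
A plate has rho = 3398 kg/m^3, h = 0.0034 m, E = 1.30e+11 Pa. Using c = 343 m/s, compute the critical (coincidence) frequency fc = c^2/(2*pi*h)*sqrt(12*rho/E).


12*rho/E = 12*3398/1.30e+11 = 3.13662e-07
sqrt(12*rho/E) = sqrt(3.13662e-07) = 0.000560055
c^2/(2*pi*h) = 343^2/(2*pi*0.0034) = 5.50718e+06
fc = 5.50718e+06 * 0.000560055 = 3084.3 Hz


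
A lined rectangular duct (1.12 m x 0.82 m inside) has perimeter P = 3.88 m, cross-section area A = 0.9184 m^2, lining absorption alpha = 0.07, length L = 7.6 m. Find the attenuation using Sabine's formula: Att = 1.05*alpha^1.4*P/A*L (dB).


alpha^1.4 = 0.07^1.4 = 0.0241622
Attenuation rate = 1.05 * alpha^1.4 * P / A
= 1.05 * 0.0241622 * 3.88 / 0.9184 = 0.107183 dB/m
Total Att = 0.107183 * 7.6 = 0.81459 dB


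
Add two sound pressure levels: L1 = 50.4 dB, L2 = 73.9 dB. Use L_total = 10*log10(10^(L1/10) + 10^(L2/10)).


10^(50.4/10) = 109648
10^(73.9/10) = 2.45471e+07
Sum = 109648 + 2.45471e+07 = 2.46567e+07
L_total = 10*log10(2.46567e+07) = 73.919 dB


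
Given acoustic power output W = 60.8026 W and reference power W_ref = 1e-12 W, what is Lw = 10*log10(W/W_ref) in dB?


W / W_ref = 60.8026 / 1e-12 = 6.08026e+13
Lw = 10 * log10(6.08026e+13) = 137.84 dB


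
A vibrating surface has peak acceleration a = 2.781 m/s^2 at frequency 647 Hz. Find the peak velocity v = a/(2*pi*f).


omega = 2*pi*f = 2*pi*647 = 4065.22 rad/s
v = a / omega = 2.781 / 4065.22 = 0.0006841 m/s


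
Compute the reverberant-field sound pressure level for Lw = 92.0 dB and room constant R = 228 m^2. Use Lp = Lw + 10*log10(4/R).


4/R = 4/228 = 0.0175439
Lp = 92.0 + 10*log10(0.0175439) = 74.441 dB


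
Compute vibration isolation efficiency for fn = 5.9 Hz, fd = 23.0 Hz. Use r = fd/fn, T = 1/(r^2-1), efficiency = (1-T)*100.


r = 23.0 / 5.9 = 3.89831
r^2 - 1 = 3.89831^2 - 1 = 14.1968
T = 1/14.1968 = 0.0704384
Efficiency = (1 - 0.0704384)*100 = 92.956 %


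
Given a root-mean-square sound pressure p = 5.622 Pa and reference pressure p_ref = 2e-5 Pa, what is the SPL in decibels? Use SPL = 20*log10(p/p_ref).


p / p_ref = 5.622 / 2e-5 = 281100
SPL = 20 * log10(281100) = 108.98 dB


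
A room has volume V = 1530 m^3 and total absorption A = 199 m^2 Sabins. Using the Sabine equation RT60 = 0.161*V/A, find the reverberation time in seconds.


RT60 = 0.161 * 1530 / 199 = 1.2378 s


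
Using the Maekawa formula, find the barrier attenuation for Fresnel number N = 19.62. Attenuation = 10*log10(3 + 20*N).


3 + 20*N = 3 + 20*19.62 = 395.4
Att = 10*log10(395.4) = 25.97 dB


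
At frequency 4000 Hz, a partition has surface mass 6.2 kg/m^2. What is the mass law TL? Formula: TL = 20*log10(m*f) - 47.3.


m * f = 6.2 * 4000 = 24800
20*log10(24800) = 87.889 dB
TL = 87.889 - 47.3 = 40.589 dB


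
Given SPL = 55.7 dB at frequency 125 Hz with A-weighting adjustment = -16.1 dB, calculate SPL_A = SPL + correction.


A-weighting table: 125 Hz -> -16.1 dB correction
SPL_A = SPL + correction = 55.7 + (-16.1) = 39.6 dBA


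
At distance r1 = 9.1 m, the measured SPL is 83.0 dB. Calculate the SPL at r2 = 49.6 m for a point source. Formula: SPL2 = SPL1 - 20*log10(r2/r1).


r2/r1 = 49.6/9.1 = 5.45055
Correction = 20*log10(5.45055) = 14.7288 dB
SPL2 = 83.0 - 14.7288 = 68.271 dB


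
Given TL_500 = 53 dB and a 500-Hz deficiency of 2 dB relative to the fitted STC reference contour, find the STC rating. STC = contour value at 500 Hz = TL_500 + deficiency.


By ASTM E413, STC = value of the fitted reference contour at 500 Hz.
Contour value at 500 Hz = TL_500 + deficiency = 53 + 2 = 55
STC = 55


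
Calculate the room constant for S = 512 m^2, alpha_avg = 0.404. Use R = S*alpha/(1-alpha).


R = 512 * 0.404 / (1 - 0.404) = 347.06 m^2


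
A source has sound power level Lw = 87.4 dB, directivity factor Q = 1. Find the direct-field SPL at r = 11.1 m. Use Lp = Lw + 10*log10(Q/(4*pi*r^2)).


4*pi*r^2 = 4*pi*11.1^2 = 1548.3 m^2
Q / (4*pi*r^2) = 1 / 1548.3 = 0.00064587
Lp = 87.4 + 10*log10(0.00064587) = 55.501 dB


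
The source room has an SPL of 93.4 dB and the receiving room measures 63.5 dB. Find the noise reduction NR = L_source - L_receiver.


NR = L_source - L_receiver (difference between source and receiving room levels)
NR = 93.4 - 63.5 = 29.9 dB


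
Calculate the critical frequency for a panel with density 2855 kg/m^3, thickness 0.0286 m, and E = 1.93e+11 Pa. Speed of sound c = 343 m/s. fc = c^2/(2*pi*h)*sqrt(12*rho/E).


12*rho/E = 12*2855/1.93e+11 = 1.77513e-07
sqrt(12*rho/E) = sqrt(1.77513e-07) = 0.000421323
c^2/(2*pi*h) = 343^2/(2*pi*0.0286) = 654700
fc = 654700 * 0.000421323 = 275.84 Hz


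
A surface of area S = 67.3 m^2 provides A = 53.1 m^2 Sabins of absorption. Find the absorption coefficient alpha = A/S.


Absorption coefficient = absorbed power / incident power
alpha = A / S = 53.1 / 67.3 = 0.789


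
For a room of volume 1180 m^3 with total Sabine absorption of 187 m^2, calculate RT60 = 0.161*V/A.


RT60 = 0.161 * 1180 / 187 = 1.0159 s


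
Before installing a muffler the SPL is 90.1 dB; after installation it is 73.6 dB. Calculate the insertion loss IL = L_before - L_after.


Insertion loss = SPL without muffler - SPL with muffler
IL = 90.1 - 73.6 = 16.5 dB


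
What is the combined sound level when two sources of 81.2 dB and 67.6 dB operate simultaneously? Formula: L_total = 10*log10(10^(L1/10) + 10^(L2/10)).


10^(81.2/10) = 1.31826e+08
10^(67.6/10) = 5.7544e+06
Sum = 1.31826e+08 + 5.7544e+06 = 1.3758e+08
L_total = 10*log10(1.3758e+08) = 81.386 dB


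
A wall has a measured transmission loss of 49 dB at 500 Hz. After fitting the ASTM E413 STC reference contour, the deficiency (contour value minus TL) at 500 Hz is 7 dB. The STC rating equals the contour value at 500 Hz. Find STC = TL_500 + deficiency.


By ASTM E413, STC = value of the fitted reference contour at 500 Hz.
Contour value at 500 Hz = TL_500 + deficiency = 49 + 7 = 56
STC = 56


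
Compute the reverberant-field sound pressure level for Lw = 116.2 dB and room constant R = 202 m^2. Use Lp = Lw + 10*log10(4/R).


4/R = 4/202 = 0.019802
Lp = 116.2 + 10*log10(0.019802) = 99.167 dB


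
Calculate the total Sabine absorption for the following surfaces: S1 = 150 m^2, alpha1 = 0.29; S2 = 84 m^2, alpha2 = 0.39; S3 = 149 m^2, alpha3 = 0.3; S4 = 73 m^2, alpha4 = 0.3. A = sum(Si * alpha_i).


150 * 0.29 = 43.5
84 * 0.39 = 32.76
149 * 0.3 = 44.7
73 * 0.3 = 21.9
A_total = 43.5 + 32.76 + 44.7 + 21.9 = 142.86 m^2


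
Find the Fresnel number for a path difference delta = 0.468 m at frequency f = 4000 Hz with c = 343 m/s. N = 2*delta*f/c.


N = 2*delta*f/c = 2*delta/lambda, where lambda = c/f
lambda = 343 / 4000 = 0.08575 m
N = 2 * 0.468 / 0.08575 = 10.915
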